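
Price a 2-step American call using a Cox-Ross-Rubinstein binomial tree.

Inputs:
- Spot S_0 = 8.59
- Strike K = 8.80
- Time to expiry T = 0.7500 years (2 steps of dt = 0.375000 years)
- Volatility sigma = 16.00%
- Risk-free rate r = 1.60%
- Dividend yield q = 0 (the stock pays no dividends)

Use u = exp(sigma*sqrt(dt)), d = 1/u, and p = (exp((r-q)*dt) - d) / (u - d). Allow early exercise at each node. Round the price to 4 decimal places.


dt = T/N = 0.375000
u = exp(sigma*sqrt(dt)) = 1.102940; d = 1/u = 0.906667
p = (exp((r-q)*dt) - d) / (u - d) = 0.506186
Discount per step: exp(-r*dt) = 0.994018
Stock lattice S(k, i) with i counting down-moves:
  k=0: S(0,0) = 8.5900
  k=1: S(1,0) = 9.4743; S(1,1) = 7.7883
  k=2: S(2,0) = 10.4495; S(2,1) = 8.5900; S(2,2) = 7.0614
Terminal payoffs V(N, i) = max(S_T - K, 0):
  V(2,0) = 1.649540; V(2,1) = 0.000000; V(2,2) = 0.000000
Backward induction: V(k, i) = exp(-r*dt) * [p * V(k+1, i) + (1-p) * V(k+1, i+1)]; then take max(V_cont, immediate exercise) for American.
  V(1,0) = exp(-r*dt) * [p*1.649540 + (1-p)*0.000000] = 0.829979; exercise = 0.674257; V(1,0) = max -> 0.829979
  V(1,1) = exp(-r*dt) * [p*0.000000 + (1-p)*0.000000] = 0.000000; exercise = 0.000000; V(1,1) = max -> 0.000000
  V(0,0) = exp(-r*dt) * [p*0.829979 + (1-p)*0.000000] = 0.417611; exercise = 0.000000; V(0,0) = max -> 0.417611

Answer: Price = V(0,0) = 0.4176


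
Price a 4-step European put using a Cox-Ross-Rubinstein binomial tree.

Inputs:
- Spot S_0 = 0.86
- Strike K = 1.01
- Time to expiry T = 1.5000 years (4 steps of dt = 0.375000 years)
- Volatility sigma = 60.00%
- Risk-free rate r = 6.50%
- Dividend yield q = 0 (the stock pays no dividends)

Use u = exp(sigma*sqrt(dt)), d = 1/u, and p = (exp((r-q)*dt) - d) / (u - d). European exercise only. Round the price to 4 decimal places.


Answer: Price = V(0,0) = 0.2876

Derivation:
dt = T/N = 0.375000
u = exp(sigma*sqrt(dt)) = 1.444009; d = 1/u = 0.692516
p = (exp((r-q)*dt) - d) / (u - d) = 0.441998
Discount per step: exp(-r*dt) = 0.975920
Stock lattice S(k, i) with i counting down-moves:
  k=0: S(0,0) = 0.8600
  k=1: S(1,0) = 1.2418; S(1,1) = 0.5956
  k=2: S(2,0) = 1.7932; S(2,1) = 0.8600; S(2,2) = 0.4124
  k=3: S(3,0) = 2.5895; S(3,1) = 1.2418; S(3,2) = 0.5956; S(3,3) = 0.2856
  k=4: S(4,0) = 3.7392; S(4,1) = 1.7932; S(4,2) = 0.8600; S(4,3) = 0.4124; S(4,4) = 0.1978
Terminal payoffs V(N, i) = max(K - S_T, 0):
  V(4,0) = 0.000000; V(4,1) = 0.000000; V(4,2) = 0.150000; V(4,3) = 0.597562; V(4,4) = 0.812204
Backward induction: V(k, i) = exp(-r*dt) * [p * V(k+1, i) + (1-p) * V(k+1, i+1)].
  V(3,0) = exp(-r*dt) * [p*0.000000 + (1-p)*0.000000] = 0.000000
  V(3,1) = exp(-r*dt) * [p*0.000000 + (1-p)*0.150000] = 0.081685
  V(3,2) = exp(-r*dt) * [p*0.150000 + (1-p)*0.597562] = 0.390115
  V(3,3) = exp(-r*dt) * [p*0.597562 + (1-p)*0.812204] = 0.700059
  V(2,0) = exp(-r*dt) * [p*0.000000 + (1-p)*0.081685] = 0.044483
  V(2,1) = exp(-r*dt) * [p*0.081685 + (1-p)*0.390115] = 0.247678
  V(2,2) = exp(-r*dt) * [p*0.390115 + (1-p)*0.700059] = 0.549506
  V(1,0) = exp(-r*dt) * [p*0.044483 + (1-p)*0.247678] = 0.154065
  V(1,1) = exp(-r*dt) * [p*0.247678 + (1-p)*0.549506] = 0.406079
  V(0,0) = exp(-r*dt) * [p*0.154065 + (1-p)*0.406079] = 0.287593


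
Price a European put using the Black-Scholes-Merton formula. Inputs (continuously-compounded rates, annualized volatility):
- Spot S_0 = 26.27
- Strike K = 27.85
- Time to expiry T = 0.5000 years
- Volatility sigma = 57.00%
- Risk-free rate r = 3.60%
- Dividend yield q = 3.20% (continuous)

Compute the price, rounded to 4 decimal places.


Answer: Price = 5.0399

Derivation:
d1 = (ln(S/K) + (r - q + 0.5*sigma^2) * T) / (sigma * sqrt(T)) = 0.06157942
d2 = d1 - sigma * sqrt(T) = -0.34147145
exp(-rT) = 0.98216103; exp(-qT) = 0.98412732
P = K * exp(-rT) * N(-d2) - S_0 * exp(-qT) * N(-d1)
N(-d1) = 0.47544888; N(-d2) = 0.63362565
P = 27.8500 * 0.98216103 * 0.63362565 - 26.2700 * 0.98412732 * 0.47544888 = 5.0399


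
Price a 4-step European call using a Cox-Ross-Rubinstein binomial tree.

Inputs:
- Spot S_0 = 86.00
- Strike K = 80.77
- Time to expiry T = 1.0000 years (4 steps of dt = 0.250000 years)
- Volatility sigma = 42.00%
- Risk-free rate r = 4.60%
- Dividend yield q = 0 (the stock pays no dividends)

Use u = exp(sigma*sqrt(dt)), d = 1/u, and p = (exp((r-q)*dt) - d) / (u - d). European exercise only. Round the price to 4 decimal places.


dt = T/N = 0.250000
u = exp(sigma*sqrt(dt)) = 1.233678; d = 1/u = 0.810584
p = (exp((r-q)*dt) - d) / (u - d) = 0.475030
Discount per step: exp(-r*dt) = 0.988566
Stock lattice S(k, i) with i counting down-moves:
  k=0: S(0,0) = 86.0000
  k=1: S(1,0) = 106.0963; S(1,1) = 69.7102
  k=2: S(2,0) = 130.8887; S(2,1) = 86.0000; S(2,2) = 56.5060
  k=3: S(3,0) = 161.4745; S(3,1) = 106.0963; S(3,2) = 69.7102; S(3,3) = 45.8029
  k=4: S(4,0) = 199.2076; S(4,1) = 130.8887; S(4,2) = 86.0000; S(4,3) = 56.5060; S(4,4) = 37.1271
Terminal payoffs V(N, i) = max(S_T - K, 0):
  V(4,0) = 118.437560; V(4,1) = 50.118694; V(4,2) = 5.230000; V(4,3) = 0.000000; V(4,4) = 0.000000
Backward induction: V(k, i) = exp(-r*dt) * [p * V(k+1, i) + (1-p) * V(k+1, i+1)].
  V(3,0) = exp(-r*dt) * [p*118.437560 + (1-p)*50.118694] = 81.628044
  V(3,1) = exp(-r*dt) * [p*50.118694 + (1-p)*5.230000] = 26.249848
  V(3,2) = exp(-r*dt) * [p*5.230000 + (1-p)*0.000000] = 2.455998
  V(3,3) = exp(-r*dt) * [p*0.000000 + (1-p)*0.000000] = 0.000000
  V(2,0) = exp(-r*dt) * [p*81.628044 + (1-p)*26.249848] = 51.955203
  V(2,1) = exp(-r*dt) * [p*26.249848 + (1-p)*2.455998] = 13.601464
  V(2,2) = exp(-r*dt) * [p*2.455998 + (1-p)*0.000000] = 1.153332
  V(1,0) = exp(-r*dt) * [p*51.955203 + (1-p)*13.601464] = 31.456789
  V(1,1) = exp(-r*dt) * [p*13.601464 + (1-p)*1.153332] = 6.985765
  V(0,0) = exp(-r*dt) * [p*31.456789 + (1-p)*6.985765] = 18.397436

Answer: Price = V(0,0) = 18.3974


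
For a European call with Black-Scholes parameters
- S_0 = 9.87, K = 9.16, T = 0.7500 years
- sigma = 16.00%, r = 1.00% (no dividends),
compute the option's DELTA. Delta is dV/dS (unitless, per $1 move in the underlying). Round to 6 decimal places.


d1 = 0.6621751103; d2 = 0.5236110457
phi(d1) = 0.3204027530; exp(-qT) = 1.0000000000; exp(-rT) = 0.9925280548
N(d1) = 0.7460704982
Delta = exp(-qT) * N(d1) = 1.0000000000 * 0.7460704982 = 0.746070

Answer: Delta = 0.746070


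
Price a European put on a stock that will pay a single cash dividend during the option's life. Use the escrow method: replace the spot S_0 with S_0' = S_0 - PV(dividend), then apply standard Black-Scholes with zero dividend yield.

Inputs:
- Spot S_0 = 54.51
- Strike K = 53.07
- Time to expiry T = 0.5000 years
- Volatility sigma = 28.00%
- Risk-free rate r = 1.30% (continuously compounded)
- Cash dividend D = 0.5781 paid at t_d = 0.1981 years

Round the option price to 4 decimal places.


PV(D) = D * exp(-r * t_d) = 0.5781 * 0.99742801 = 0.57661313
S_0' = S_0 - PV(D) = 54.5100 - 0.57661313 = 53.93338687
d1 = (ln(S_0'/K) + (r + sigma^2/2)*T) / (sigma*sqrt(T)) = 0.21333367
d2 = d1 - sigma*sqrt(T) = 0.01534377
exp(-rT) = 0.99352108
N(-d1) = 0.41553336; N(-d2) = 0.49387896
P = K * exp(-rT) * N(-d2) - S_0' * N(-d1) = 53.0700 * 0.99352108 * 0.49387896 - 53.93338687 * 0.41553336 = 3.6292

Answer: Price = 3.6292


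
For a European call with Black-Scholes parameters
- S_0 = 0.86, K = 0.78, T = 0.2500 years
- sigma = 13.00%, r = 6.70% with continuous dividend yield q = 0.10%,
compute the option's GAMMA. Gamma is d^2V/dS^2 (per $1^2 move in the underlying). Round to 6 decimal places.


d1 = 1.7884764548; d2 = 1.7234764548
phi(d1) = 0.0805995230; exp(-qT) = 0.9997500312; exp(-rT) = 0.9833895013
Gamma = exp(-qT) * phi(d1) / (S * sigma * sqrt(T)) = 0.9997500312 * 0.0805995230 / (0.8600 * 0.1300 * 0.5000000000) = 1.441492

Answer: Gamma = 1.441492


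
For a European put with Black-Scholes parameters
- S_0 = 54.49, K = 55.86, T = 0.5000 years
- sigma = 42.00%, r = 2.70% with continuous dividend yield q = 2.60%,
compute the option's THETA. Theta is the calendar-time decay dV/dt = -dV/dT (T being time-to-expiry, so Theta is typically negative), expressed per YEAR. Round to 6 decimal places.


d1 = 0.0665644669; d2 = -0.2304203812
phi(d1) = 0.3980594363; exp(-qT) = 0.9870841350; exp(-rT) = 0.9865907163
Theta = -S*exp(-qT)*phi(d1)*sigma/(2*sqrt(T)) + r*K*exp(-rT)*N(-d2) - q*S*exp(-qT)*N(-d1)
N(-d1) = 0.4734642172; N(-d2) = 0.5911174374; sqrt(T) = 0.7071067812
Term 1 = -54.4900 * 0.9870841350 * 0.3980594363 * 0.4200 / (2 * 0.7071067812) = -6.3584783346
Term 2 = 0.0270 * 55.8600 * 0.9865907163 * 0.5911174374 = 0.8795802938
Term 3 = -0.0260 * 54.4900 * 0.9870841350 * 0.4734642172 = -0.6621120468
Theta = -6.3584783346 + (0.8795802938) + (-0.6621120468) = -6.141010

Answer: Theta = -6.141010


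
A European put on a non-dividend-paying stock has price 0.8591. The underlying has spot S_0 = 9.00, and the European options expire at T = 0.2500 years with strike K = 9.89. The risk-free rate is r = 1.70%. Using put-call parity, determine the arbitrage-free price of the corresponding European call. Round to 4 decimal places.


Answer: Call price = 0.0110

Derivation:
Put-call parity: C - P = S_0 * exp(-qT) - K * exp(-rT).
S_0 * exp(-qT) = 9.0000 * 1.00000000 = 9.00000000
K * exp(-rT) = 9.8900 * 0.99575902 = 9.84805669
C = P + S*exp(-qT) - K*exp(-rT)
C = 0.8591 + 9.00000000 - 9.84805669 = 0.0110


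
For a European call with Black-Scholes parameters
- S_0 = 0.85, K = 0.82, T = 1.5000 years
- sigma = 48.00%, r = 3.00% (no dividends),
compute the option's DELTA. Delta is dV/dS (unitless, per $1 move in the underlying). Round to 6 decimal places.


Answer: Delta = 0.666986

Derivation:
d1 = 0.4316069125; d2 = -0.1562706258
phi(d1) = 0.3634619019; exp(-qT) = 1.0000000000; exp(-rT) = 0.9559974818
N(d1) = 0.6669864332
Delta = exp(-qT) * N(d1) = 1.0000000000 * 0.6669864332 = 0.666986


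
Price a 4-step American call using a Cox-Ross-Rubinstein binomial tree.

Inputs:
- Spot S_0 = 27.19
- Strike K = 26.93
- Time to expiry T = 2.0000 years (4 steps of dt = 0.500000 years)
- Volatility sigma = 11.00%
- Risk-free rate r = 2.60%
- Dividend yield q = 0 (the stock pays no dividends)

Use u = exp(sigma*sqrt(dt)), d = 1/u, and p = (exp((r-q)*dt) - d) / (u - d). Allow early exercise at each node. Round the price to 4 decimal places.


dt = T/N = 0.500000
u = exp(sigma*sqrt(dt)) = 1.080887; d = 1/u = 0.925166
p = (exp((r-q)*dt) - d) / (u - d) = 0.564592
Discount per step: exp(-r*dt) = 0.987084
Stock lattice S(k, i) with i counting down-moves:
  k=0: S(0,0) = 27.1900
  k=1: S(1,0) = 29.3893; S(1,1) = 25.1553
  k=2: S(2,0) = 31.7665; S(2,1) = 27.1900; S(2,2) = 23.2728
  k=3: S(3,0) = 34.3360; S(3,1) = 29.3893; S(3,2) = 25.1553; S(3,3) = 21.5312
  k=4: S(4,0) = 37.1133; S(4,1) = 31.7665; S(4,2) = 27.1900; S(4,3) = 23.2728; S(4,4) = 19.9200
Terminal payoffs V(N, i) = max(S_T - K, 0):
  V(4,0) = 10.183331; V(4,1) = 4.836515; V(4,2) = 0.260000; V(4,3) = 0.000000; V(4,4) = 0.000000
Backward induction: V(k, i) = exp(-r*dt) * [p * V(k+1, i) + (1-p) * V(k+1, i+1)]; then take max(V_cont, immediate exercise) for American.
  V(3,0) = exp(-r*dt) * [p*10.183331 + (1-p)*4.836515] = 7.753829; exercise = 7.406004; V(3,0) = max -> 7.753829
  V(3,1) = exp(-r*dt) * [p*4.836515 + (1-p)*0.260000] = 2.807134; exercise = 2.459310; V(3,1) = max -> 2.807134
  V(3,2) = exp(-r*dt) * [p*0.260000 + (1-p)*0.000000] = 0.144898; exercise = 0.000000; V(3,2) = max -> 0.144898
  V(3,3) = exp(-r*dt) * [p*0.000000 + (1-p)*0.000000] = 0.000000; exercise = 0.000000; V(3,3) = max -> 0.000000
  V(2,0) = exp(-r*dt) * [p*7.753829 + (1-p)*2.807134] = 5.527671; exercise = 4.836515; V(2,0) = max -> 5.527671
  V(2,1) = exp(-r*dt) * [p*2.807134 + (1-p)*0.144898] = 1.626691; exercise = 0.260000; V(2,1) = max -> 1.626691
  V(2,2) = exp(-r*dt) * [p*0.144898 + (1-p)*0.000000] = 0.080752; exercise = 0.000000; V(2,2) = max -> 0.080752
  V(1,0) = exp(-r*dt) * [p*5.527671 + (1-p)*1.626691] = 3.779698; exercise = 2.459310; V(1,0) = max -> 3.779698
  V(1,1) = exp(-r*dt) * [p*1.626691 + (1-p)*0.080752] = 0.941261; exercise = 0.000000; V(1,1) = max -> 0.941261
  V(0,0) = exp(-r*dt) * [p*3.779698 + (1-p)*0.941261] = 2.510965; exercise = 0.260000; V(0,0) = max -> 2.510965

Answer: Price = V(0,0) = 2.5110


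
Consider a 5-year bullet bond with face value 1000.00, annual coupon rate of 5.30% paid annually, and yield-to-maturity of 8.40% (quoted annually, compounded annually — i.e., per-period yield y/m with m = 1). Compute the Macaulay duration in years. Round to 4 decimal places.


Answer: Macaulay duration = 4.4844 years

Derivation:
Coupon per period c = face * coupon_rate / m = 53.000000
Periods per year m = 1; per-period yield y/m = 0.084000
Number of cashflows N = 5
Cashflows (t years, CF_t, discount factor 1/(1+y/m)^(m*t), PV):
  t = 1.0000: CF_t = 53.000000, DF = 0.922509, PV = 48.892989
  t = 2.0000: CF_t = 53.000000, DF = 0.851023, PV = 45.104233
  t = 3.0000: CF_t = 53.000000, DF = 0.785077, PV = 41.609071
  t = 4.0000: CF_t = 53.000000, DF = 0.724241, PV = 38.384752
  t = 5.0000: CF_t = 1053.000000, DF = 0.668119, PV = 703.528929
Price P = sum_t PV_t = 877.519975
Macaulay numerator sum_t t * PV_t:
  t * PV_t at t = 1.0000: 48.892989
  t * PV_t at t = 2.0000: 90.208467
  t * PV_t at t = 3.0000: 124.827214
  t * PV_t at t = 4.0000: 153.539009
  t * PV_t at t = 5.0000: 3517.644644
Macaulay duration D = (sum_t t * PV_t) / P = 3935.112323 / 877.519975 = 4.484356


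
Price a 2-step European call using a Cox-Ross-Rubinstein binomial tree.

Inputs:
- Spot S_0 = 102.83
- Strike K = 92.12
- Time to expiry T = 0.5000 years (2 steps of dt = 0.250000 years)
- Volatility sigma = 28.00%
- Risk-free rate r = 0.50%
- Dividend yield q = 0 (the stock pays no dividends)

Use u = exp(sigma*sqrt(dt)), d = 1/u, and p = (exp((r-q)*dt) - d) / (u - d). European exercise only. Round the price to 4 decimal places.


dt = T/N = 0.250000
u = exp(sigma*sqrt(dt)) = 1.150274; d = 1/u = 0.869358
p = (exp((r-q)*dt) - d) / (u - d) = 0.469510
Discount per step: exp(-r*dt) = 0.998751
Stock lattice S(k, i) with i counting down-moves:
  k=0: S(0,0) = 102.8300
  k=1: S(1,0) = 118.2827; S(1,1) = 89.3961
  k=2: S(2,0) = 136.0574; S(2,1) = 102.8300; S(2,2) = 77.7172
Terminal payoffs V(N, i) = max(S_T - K, 0):
  V(2,0) = 43.937439; V(2,1) = 10.710000; V(2,2) = 0.000000
Backward induction: V(k, i) = exp(-r*dt) * [p * V(k+1, i) + (1-p) * V(k+1, i+1)].
  V(1,0) = exp(-r*dt) * [p*43.937439 + (1-p)*10.710000] = 26.277733
  V(1,1) = exp(-r*dt) * [p*10.710000 + (1-p)*0.000000] = 5.022166
  V(0,0) = exp(-r*dt) * [p*26.277733 + (1-p)*5.022166] = 14.983117

Answer: Price = V(0,0) = 14.9831


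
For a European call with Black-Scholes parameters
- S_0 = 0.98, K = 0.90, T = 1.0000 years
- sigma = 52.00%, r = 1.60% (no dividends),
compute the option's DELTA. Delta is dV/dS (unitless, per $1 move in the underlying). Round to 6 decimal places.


Answer: Delta = 0.675278

Derivation:
d1 = 0.4545342468; d2 = -0.0654657532
phi(d1) = 0.3597883907; exp(-qT) = 1.0000000000; exp(-rT) = 0.9841273201
N(d1) = 0.6752778257
Delta = exp(-qT) * N(d1) = 1.0000000000 * 0.6752778257 = 0.675278


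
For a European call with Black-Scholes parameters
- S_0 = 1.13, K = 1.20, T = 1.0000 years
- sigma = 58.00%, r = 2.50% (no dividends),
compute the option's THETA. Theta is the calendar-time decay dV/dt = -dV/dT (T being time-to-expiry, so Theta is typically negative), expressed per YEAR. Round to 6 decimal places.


d1 = 0.2294759930; d2 = -0.3505240070
phi(d1) = 0.3885753609; exp(-qT) = 1.0000000000; exp(-rT) = 0.9753099120
Theta = -S*exp(-qT)*phi(d1)*sigma/(2*sqrt(T)) - r*K*exp(-rT)*N(d2) + q*S*exp(-qT)*N(d1)
N(d1) = 0.5907505112; N(d2) = 0.3629727383; sqrt(T) = 1.0000000000
Term 1 = -1.1300 * 1.0000000000 * 0.3885753609 * 0.5800 / (2 * 1.0000000000) = -0.1273361458
Term 2 = -0.0250 * 1.2000 * 0.9753099120 * 0.3629727383 = -0.0106203273
Term 3 = 0 (no dividend yield, q = 0)
Theta = -0.1273361458 + (-0.0106203273) + (0.0000000000) = -0.137956

Answer: Theta = -0.137956


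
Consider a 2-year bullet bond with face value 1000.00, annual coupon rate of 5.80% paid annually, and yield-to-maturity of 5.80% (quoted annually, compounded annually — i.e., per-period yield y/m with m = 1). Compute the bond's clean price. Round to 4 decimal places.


Answer: Price = 1000.0000

Derivation:
Coupon per period c = face * coupon_rate / m = 58.000000
Periods per year m = 1; per-period yield y/m = 0.058000
Number of cashflows N = 2
Cashflows (t years, CF_t, discount factor 1/(1+y/m)^(m*t), PV):
  t = 1.0000: CF_t = 58.000000, DF = 0.945180, PV = 54.820416
  t = 2.0000: CF_t = 1058.000000, DF = 0.893364, PV = 945.179584
Price P = sum_t PV_t = 1000.000000


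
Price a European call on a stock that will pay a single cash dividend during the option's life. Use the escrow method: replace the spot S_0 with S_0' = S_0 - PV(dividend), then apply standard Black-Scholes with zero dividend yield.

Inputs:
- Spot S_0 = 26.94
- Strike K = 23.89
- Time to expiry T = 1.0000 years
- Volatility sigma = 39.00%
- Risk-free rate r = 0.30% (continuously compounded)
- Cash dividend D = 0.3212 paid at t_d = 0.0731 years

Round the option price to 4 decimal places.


Answer: Price = 5.4543

Derivation:
PV(D) = D * exp(-r * t_d) = 0.3212 * 0.99978072 = 0.32112957
S_0' = S_0 - PV(D) = 26.9400 - 0.32112957 = 26.61887043
d1 = (ln(S_0'/K) + (r + sigma^2/2)*T) / (sigma*sqrt(T)) = 0.48002671
d2 = d1 - sigma*sqrt(T) = 0.09002671
exp(-rT) = 0.99700450
N(d1) = 0.68439580; N(d2) = 0.53586701
C = S_0' * N(d1) - K * exp(-rT) * N(d2) = 26.61887043 * 0.68439580 - 23.8900 * 0.99700450 * 0.53586701 = 5.4543


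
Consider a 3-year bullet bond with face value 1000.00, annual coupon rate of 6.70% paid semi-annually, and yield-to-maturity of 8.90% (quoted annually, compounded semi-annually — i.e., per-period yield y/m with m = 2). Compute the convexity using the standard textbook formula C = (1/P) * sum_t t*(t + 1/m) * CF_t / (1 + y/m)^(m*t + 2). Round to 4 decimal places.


Answer: Convexity = 8.6008

Derivation:
Coupon per period c = face * coupon_rate / m = 33.500000
Periods per year m = 2; per-period yield y/m = 0.044500
Number of cashflows N = 6
Cashflows (t years, CF_t, discount factor 1/(1+y/m)^(m*t), PV):
  t = 0.5000: CF_t = 33.500000, DF = 0.957396, PV = 32.072762
  t = 1.0000: CF_t = 33.500000, DF = 0.916607, PV = 30.706330
  t = 1.5000: CF_t = 33.500000, DF = 0.877556, PV = 29.398114
  t = 2.0000: CF_t = 33.500000, DF = 0.840168, PV = 28.145634
  t = 2.5000: CF_t = 33.500000, DF = 0.804374, PV = 26.946514
  t = 3.0000: CF_t = 1033.500000, DF = 0.770104, PV = 795.902401
Price P = sum_t PV_t = 943.171756
Convexity numerator sum_t t*(t + 1/m) * CF_t / (1+y/m)^(m*t + 2):
  t = 0.5000: term = 14.699057
  t = 1.0000: term = 42.218450
  t = 1.5000: term = 80.839541
  t = 2.0000: term = 128.992407
  t = 2.5000: term = 185.245199
  t = 3.0000: term = 7660.060954
Convexity = (1/P) * sum = 8112.055608 / 943.171756 = 8.600825


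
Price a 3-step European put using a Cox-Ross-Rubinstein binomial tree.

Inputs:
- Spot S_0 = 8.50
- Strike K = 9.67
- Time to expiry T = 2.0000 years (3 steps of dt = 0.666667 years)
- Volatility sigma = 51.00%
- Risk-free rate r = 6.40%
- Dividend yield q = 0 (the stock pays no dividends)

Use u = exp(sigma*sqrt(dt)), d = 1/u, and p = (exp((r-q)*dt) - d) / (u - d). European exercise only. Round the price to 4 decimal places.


Answer: Price = V(0,0) = 2.5333

Derivation:
dt = T/N = 0.666667
u = exp(sigma*sqrt(dt)) = 1.516512; d = 1/u = 0.659408
p = (exp((r-q)*dt) - d) / (u - d) = 0.448233
Discount per step: exp(-r*dt) = 0.958231
Stock lattice S(k, i) with i counting down-moves:
  k=0: S(0,0) = 8.5000
  k=1: S(1,0) = 12.8904; S(1,1) = 5.6050
  k=2: S(2,0) = 19.5484; S(2,1) = 8.5000; S(2,2) = 3.6960
  k=3: S(3,0) = 29.6454; S(3,1) = 12.8904; S(3,2) = 5.6050; S(3,3) = 2.4371
Terminal payoffs V(N, i) = max(K - S_T, 0):
  V(3,0) = 0.000000; V(3,1) = 0.000000; V(3,2) = 4.065034; V(3,3) = 7.232857
Backward induction: V(k, i) = exp(-r*dt) * [p * V(k+1, i) + (1-p) * V(k+1, i+1)].
  V(2,0) = exp(-r*dt) * [p*0.000000 + (1-p)*0.000000] = 0.000000
  V(2,1) = exp(-r*dt) * [p*0.000000 + (1-p)*4.065034] = 2.149267
  V(2,2) = exp(-r*dt) * [p*4.065034 + (1-p)*7.232857] = 5.570134
  V(1,0) = exp(-r*dt) * [p*0.000000 + (1-p)*2.149267] = 1.136362
  V(1,1) = exp(-r*dt) * [p*2.149267 + (1-p)*5.570134] = 3.868176
  V(0,0) = exp(-r*dt) * [p*1.136362 + (1-p)*3.868176] = 2.533263


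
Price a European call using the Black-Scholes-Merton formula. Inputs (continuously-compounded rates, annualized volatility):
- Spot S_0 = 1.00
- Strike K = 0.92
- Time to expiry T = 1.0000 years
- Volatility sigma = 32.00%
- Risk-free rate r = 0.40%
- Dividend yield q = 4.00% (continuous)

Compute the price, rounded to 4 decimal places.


d1 = (ln(S/K) + (r - q + 0.5*sigma^2) * T) / (sigma * sqrt(T)) = 0.30806753
d2 = d1 - sigma * sqrt(T) = -0.01193247
exp(-rT) = 0.99600799; exp(-qT) = 0.96078944
C = S_0 * exp(-qT) * N(d1) - K * exp(-rT) * N(d2)
N(d1) = 0.62098453; N(d2) = 0.49523975
C = 1.0000 * 0.96078944 * 0.62098453 - 0.9200 * 0.99600799 * 0.49523975 = 0.1428

Answer: Price = 0.1428


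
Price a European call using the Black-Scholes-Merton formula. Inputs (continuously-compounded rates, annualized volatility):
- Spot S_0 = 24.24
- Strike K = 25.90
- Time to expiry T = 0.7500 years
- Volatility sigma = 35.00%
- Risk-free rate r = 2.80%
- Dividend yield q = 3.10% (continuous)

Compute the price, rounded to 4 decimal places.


d1 = (ln(S/K) + (r - q + 0.5*sigma^2) * T) / (sigma * sqrt(T)) = -0.07440002
d2 = d1 - sigma * sqrt(T) = -0.37750891
exp(-rT) = 0.97921896; exp(-qT) = 0.97701820
C = S_0 * exp(-qT) * N(d1) - K * exp(-rT) * N(d2)
N(d1) = 0.47034605; N(d2) = 0.35289772
C = 24.2400 * 0.97701820 * 0.47034605 - 25.9000 * 0.97921896 * 0.35289772 = 2.1891

Answer: Price = 2.1891


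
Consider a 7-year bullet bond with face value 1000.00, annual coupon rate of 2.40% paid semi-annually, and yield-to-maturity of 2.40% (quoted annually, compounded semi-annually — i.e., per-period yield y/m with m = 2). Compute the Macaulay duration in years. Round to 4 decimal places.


Answer: Macaulay duration = 6.4852 years

Derivation:
Coupon per period c = face * coupon_rate / m = 12.000000
Periods per year m = 2; per-period yield y/m = 0.012000
Number of cashflows N = 14
Cashflows (t years, CF_t, discount factor 1/(1+y/m)^(m*t), PV):
  t = 0.5000: CF_t = 12.000000, DF = 0.988142, PV = 11.857708
  t = 1.0000: CF_t = 12.000000, DF = 0.976425, PV = 11.717102
  t = 1.5000: CF_t = 12.000000, DF = 0.964847, PV = 11.578164
  t = 2.0000: CF_t = 12.000000, DF = 0.953406, PV = 11.440874
  t = 2.5000: CF_t = 12.000000, DF = 0.942101, PV = 11.305211
  t = 3.0000: CF_t = 12.000000, DF = 0.930930, PV = 11.171157
  t = 3.5000: CF_t = 12.000000, DF = 0.919891, PV = 11.038693
  t = 4.0000: CF_t = 12.000000, DF = 0.908983, PV = 10.907799
  t = 4.5000: CF_t = 12.000000, DF = 0.898205, PV = 10.778458
  t = 5.0000: CF_t = 12.000000, DF = 0.887554, PV = 10.650650
  t = 5.5000: CF_t = 12.000000, DF = 0.877030, PV = 10.524358
  t = 6.0000: CF_t = 12.000000, DF = 0.866630, PV = 10.399563
  t = 6.5000: CF_t = 12.000000, DF = 0.856354, PV = 10.276248
  t = 7.0000: CF_t = 1012.000000, DF = 0.846200, PV = 856.354013
Price P = sum_t PV_t = 1000.000000
Macaulay numerator sum_t t * PV_t:
  t * PV_t at t = 0.5000: 5.928854
  t * PV_t at t = 1.0000: 11.717102
  t * PV_t at t = 1.5000: 17.367246
  t * PV_t at t = 2.0000: 22.881748
  t * PV_t at t = 2.5000: 28.263028
  t * PV_t at t = 3.0000: 33.513472
  t * PV_t at t = 3.5000: 38.635426
  t * PV_t at t = 4.0000: 43.631198
  t * PV_t at t = 4.5000: 48.503061
  t * PV_t at t = 5.0000: 53.253251
  t * PV_t at t = 5.5000: 57.883968
  t * PV_t at t = 6.0000: 62.397379
  t * PV_t at t = 6.5000: 66.795613
  t * PV_t at t = 7.0000: 5994.478094
Macaulay duration D = (sum_t t * PV_t) / P = 6485.249441 / 1000.000000 = 6.485249


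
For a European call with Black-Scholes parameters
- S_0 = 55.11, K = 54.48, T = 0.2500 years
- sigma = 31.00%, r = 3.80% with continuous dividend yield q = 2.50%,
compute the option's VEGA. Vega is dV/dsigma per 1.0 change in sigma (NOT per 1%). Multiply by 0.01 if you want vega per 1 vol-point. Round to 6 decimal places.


d1 = 0.1726453294; d2 = 0.0176453294
phi(d1) = 0.3930408462; exp(-qT) = 0.9937694906; exp(-rT) = 0.9905449824
Vega = S * exp(-qT) * phi(d1) * sqrt(T) = 55.1100 * 0.9937694906 * 0.3930408462 * 0.5000000000 = 10.762763

Answer: Vega = 10.762763


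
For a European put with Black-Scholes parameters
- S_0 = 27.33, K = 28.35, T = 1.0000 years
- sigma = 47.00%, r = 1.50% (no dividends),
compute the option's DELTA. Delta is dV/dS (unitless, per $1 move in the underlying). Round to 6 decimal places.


Answer: Delta = -0.425065

Derivation:
d1 = 0.1889531272; d2 = -0.2810468728
phi(d1) = 0.3918836967; exp(-qT) = 1.0000000000; exp(-rT) = 0.9851119396
N(-d1) = 0.4250647770
Delta = -exp(-qT) * N(-d1) = -1.0000000000 * 0.4250647770 = -0.425065


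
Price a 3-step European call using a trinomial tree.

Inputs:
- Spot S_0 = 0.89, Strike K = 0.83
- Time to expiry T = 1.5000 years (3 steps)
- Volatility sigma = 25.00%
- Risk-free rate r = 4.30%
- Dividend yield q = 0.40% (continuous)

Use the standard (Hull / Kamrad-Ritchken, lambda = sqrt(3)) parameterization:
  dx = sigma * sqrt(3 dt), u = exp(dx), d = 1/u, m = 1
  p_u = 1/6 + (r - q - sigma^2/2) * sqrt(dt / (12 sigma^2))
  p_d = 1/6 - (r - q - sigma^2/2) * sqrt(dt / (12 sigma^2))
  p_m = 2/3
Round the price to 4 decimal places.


Answer: Price = V(0,0) = 0.1623

Derivation:
dt = T/N = 0.500000; dx = sigma*sqrt(3*dt) = 0.306186
u = exp(dx) = 1.358235; d = 1/u = 0.736250
p_u = 0.172995, p_m = 0.666667, p_d = 0.160339
Discount per step: exp(-r*dt) = 0.978729
Stock lattice S(k, j) with j the centered position index:
  k=0: S(0,+0) = 0.8900
  k=1: S(1,-1) = 0.6553; S(1,+0) = 0.8900; S(1,+1) = 1.2088
  k=2: S(2,-2) = 0.4824; S(2,-1) = 0.6553; S(2,+0) = 0.8900; S(2,+1) = 1.2088; S(2,+2) = 1.6419
  k=3: S(3,-3) = 0.3552; S(3,-2) = 0.4824; S(3,-1) = 0.6553; S(3,+0) = 0.8900; S(3,+1) = 1.2088; S(3,+2) = 1.6419; S(3,+3) = 2.2301
Terminal payoffs V(N, j) = max(S_T - K, 0):
  V(3,-3) = 0.000000; V(3,-2) = 0.000000; V(3,-1) = 0.000000; V(3,+0) = 0.060000; V(3,+1) = 0.378829; V(3,+2) = 0.811875; V(3,+3) = 1.400052
Backward induction: V(k, j) = exp(-r*dt) * [p_u * V(k+1, j+1) + p_m * V(k+1, j) + p_d * V(k+1, j-1)]
  V(2,-2) = exp(-r*dt) * [p_u*0.000000 + p_m*0.000000 + p_d*0.000000] = 0.000000
  V(2,-1) = exp(-r*dt) * [p_u*0.060000 + p_m*0.000000 + p_d*0.000000] = 0.010159
  V(2,+0) = exp(-r*dt) * [p_u*0.378829 + p_m*0.060000 + p_d*0.000000] = 0.103291
  V(2,+1) = exp(-r*dt) * [p_u*0.811875 + p_m*0.378829 + p_d*0.060000] = 0.394059
  V(2,+2) = exp(-r*dt) * [p_u*1.400052 + p_m*0.811875 + p_d*0.378829] = 0.826236
  V(1,-1) = exp(-r*dt) * [p_u*0.103291 + p_m*0.010159 + p_d*0.000000] = 0.024117
  V(1,+0) = exp(-r*dt) * [p_u*0.394059 + p_m*0.103291 + p_d*0.010159] = 0.135710
  V(1,+1) = exp(-r*dt) * [p_u*0.826236 + p_m*0.394059 + p_d*0.103291] = 0.413221
  V(0,+0) = exp(-r*dt) * [p_u*0.413221 + p_m*0.135710 + p_d*0.024117] = 0.162298


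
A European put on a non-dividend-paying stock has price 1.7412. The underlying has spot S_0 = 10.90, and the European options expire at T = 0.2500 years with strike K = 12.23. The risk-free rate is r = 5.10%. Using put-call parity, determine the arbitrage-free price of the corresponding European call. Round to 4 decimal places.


Put-call parity: C - P = S_0 * exp(-qT) - K * exp(-rT).
S_0 * exp(-qT) = 10.9000 * 1.00000000 = 10.90000000
K * exp(-rT) = 12.2300 * 0.98733094 = 12.07505736
C = P + S*exp(-qT) - K*exp(-rT)
C = 1.7412 + 10.90000000 - 12.07505736 = 0.5661

Answer: Call price = 0.5661


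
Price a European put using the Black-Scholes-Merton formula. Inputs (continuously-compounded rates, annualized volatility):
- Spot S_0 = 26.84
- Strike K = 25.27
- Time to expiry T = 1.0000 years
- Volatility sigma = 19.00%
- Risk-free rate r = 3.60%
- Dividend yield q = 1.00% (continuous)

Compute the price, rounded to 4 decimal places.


d1 = (ln(S/K) + (r - q + 0.5*sigma^2) * T) / (sigma * sqrt(T)) = 0.54908100
d2 = d1 - sigma * sqrt(T) = 0.35908100
exp(-rT) = 0.96464029; exp(-qT) = 0.99004983
P = K * exp(-rT) * N(-d2) - S_0 * exp(-qT) * N(-d1)
N(-d1) = 0.29147493; N(-d2) = 0.35976725
P = 25.2700 * 0.96464029 * 0.35976725 - 26.8400 * 0.99004983 * 0.29147493 = 1.0245

Answer: Price = 1.0245


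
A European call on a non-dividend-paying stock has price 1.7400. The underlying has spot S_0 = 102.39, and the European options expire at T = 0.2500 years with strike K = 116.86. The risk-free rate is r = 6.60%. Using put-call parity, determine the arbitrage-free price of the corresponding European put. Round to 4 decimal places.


Answer: Put price = 14.2976

Derivation:
Put-call parity: C - P = S_0 * exp(-qT) - K * exp(-rT).
S_0 * exp(-qT) = 102.3900 * 1.00000000 = 102.39000000
K * exp(-rT) = 116.8600 * 0.98363538 = 114.94763044
P = C - S*exp(-qT) + K*exp(-rT)
P = 1.7400 - 102.39000000 + 114.94763044 = 14.2976


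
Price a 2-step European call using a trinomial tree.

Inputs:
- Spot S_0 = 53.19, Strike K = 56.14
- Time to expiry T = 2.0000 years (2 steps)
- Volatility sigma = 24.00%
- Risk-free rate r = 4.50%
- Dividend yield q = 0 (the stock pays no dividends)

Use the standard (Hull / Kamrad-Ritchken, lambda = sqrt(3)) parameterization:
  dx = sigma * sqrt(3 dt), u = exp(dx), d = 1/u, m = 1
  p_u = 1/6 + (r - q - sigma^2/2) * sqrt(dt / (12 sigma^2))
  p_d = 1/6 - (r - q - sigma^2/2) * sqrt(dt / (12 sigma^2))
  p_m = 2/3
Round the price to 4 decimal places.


Answer: Price = V(0,0) = 7.6403

Derivation:
dt = T/N = 1.000000; dx = sigma*sqrt(3*dt) = 0.415692
u = exp(dx) = 1.515419; d = 1/u = 0.659883
p_u = 0.186152, p_m = 0.666667, p_d = 0.147181
Discount per step: exp(-r*dt) = 0.955997
Stock lattice S(k, j) with j the centered position index:
  k=0: S(0,+0) = 53.1900
  k=1: S(1,-1) = 35.0992; S(1,+0) = 53.1900; S(1,+1) = 80.6052
  k=2: S(2,-2) = 23.1614; S(2,-1) = 35.0992; S(2,+0) = 53.1900; S(2,+1) = 80.6052; S(2,+2) = 122.1506
Terminal payoffs V(N, j) = max(S_T - K, 0):
  V(2,-2) = 0.000000; V(2,-1) = 0.000000; V(2,+0) = 0.000000; V(2,+1) = 24.465155; V(2,+2) = 66.010611
Backward induction: V(k, j) = exp(-r*dt) * [p_u * V(k+1, j+1) + p_m * V(k+1, j) + p_d * V(k+1, j-1)]
  V(1,-1) = exp(-r*dt) * [p_u*0.000000 + p_m*0.000000 + p_d*0.000000] = 0.000000
  V(1,+0) = exp(-r*dt) * [p_u*24.465155 + p_m*0.000000 + p_d*0.000000] = 4.353845
  V(1,+1) = exp(-r*dt) * [p_u*66.010611 + p_m*24.465155 + p_d*0.000000] = 27.339737
  V(0,+0) = exp(-r*dt) * [p_u*27.339737 + p_m*4.353845 + p_d*0.000000] = 7.640252


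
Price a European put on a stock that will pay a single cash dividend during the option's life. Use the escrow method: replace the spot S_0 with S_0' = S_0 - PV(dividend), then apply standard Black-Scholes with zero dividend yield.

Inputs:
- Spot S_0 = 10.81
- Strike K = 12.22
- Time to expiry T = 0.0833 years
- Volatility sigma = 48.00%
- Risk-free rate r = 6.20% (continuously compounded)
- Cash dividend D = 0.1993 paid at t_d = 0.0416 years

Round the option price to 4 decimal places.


Answer: Price = 1.6814

Derivation:
PV(D) = D * exp(-r * t_d) = 0.1993 * 0.99742412 = 0.19878663
S_0' = S_0 - PV(D) = 10.8100 - 0.19878663 = 10.61121337
d1 = (ln(S_0'/K) + (r + sigma^2/2)*T) / (sigma*sqrt(T)) = -0.91240954
d2 = d1 - sigma*sqrt(T) = -1.05094589
exp(-rT) = 0.99484871
N(-d1) = 0.81922342; N(-d2) = 0.85335828
P = K * exp(-rT) * N(-d2) - S_0' * N(-d1) = 12.2200 * 0.99484871 * 0.85335828 - 10.61121337 * 0.81922342 = 1.6814


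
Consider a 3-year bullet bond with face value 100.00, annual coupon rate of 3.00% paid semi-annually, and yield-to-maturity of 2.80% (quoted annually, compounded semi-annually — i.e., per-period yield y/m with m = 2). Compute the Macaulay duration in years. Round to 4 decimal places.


Coupon per period c = face * coupon_rate / m = 1.500000
Periods per year m = 2; per-period yield y/m = 0.014000
Number of cashflows N = 6
Cashflows (t years, CF_t, discount factor 1/(1+y/m)^(m*t), PV):
  t = 0.5000: CF_t = 1.500000, DF = 0.986193, PV = 1.479290
  t = 1.0000: CF_t = 1.500000, DF = 0.972577, PV = 1.458866
  t = 1.5000: CF_t = 1.500000, DF = 0.959149, PV = 1.438724
  t = 2.0000: CF_t = 1.500000, DF = 0.945906, PV = 1.418860
  t = 2.5000: CF_t = 1.500000, DF = 0.932847, PV = 1.399270
  t = 3.0000: CF_t = 101.500000, DF = 0.919967, PV = 93.376655
Price P = sum_t PV_t = 100.571664
Macaulay numerator sum_t t * PV_t:
  t * PV_t at t = 0.5000: 0.739645
  t * PV_t at t = 1.0000: 1.458866
  t * PV_t at t = 1.5000: 2.158086
  t * PV_t at t = 2.0000: 2.837719
  t * PV_t at t = 2.5000: 3.498175
  t * PV_t at t = 3.0000: 280.129965
Macaulay duration D = (sum_t t * PV_t) / P = 290.822455 / 100.571664 = 2.891694

Answer: Macaulay duration = 2.8917 years


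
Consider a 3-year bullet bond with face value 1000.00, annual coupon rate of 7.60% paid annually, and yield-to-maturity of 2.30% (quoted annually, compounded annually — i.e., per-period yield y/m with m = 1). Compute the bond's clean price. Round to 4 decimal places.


Coupon per period c = face * coupon_rate / m = 76.000000
Periods per year m = 1; per-period yield y/m = 0.023000
Number of cashflows N = 3
Cashflows (t years, CF_t, discount factor 1/(1+y/m)^(m*t), PV):
  t = 1.0000: CF_t = 76.000000, DF = 0.977517, PV = 74.291300
  t = 2.0000: CF_t = 76.000000, DF = 0.955540, PV = 72.621017
  t = 3.0000: CF_t = 1076.000000, DF = 0.934056, PV = 1005.044683
Price P = sum_t PV_t = 1151.956999

Answer: Price = 1151.9570


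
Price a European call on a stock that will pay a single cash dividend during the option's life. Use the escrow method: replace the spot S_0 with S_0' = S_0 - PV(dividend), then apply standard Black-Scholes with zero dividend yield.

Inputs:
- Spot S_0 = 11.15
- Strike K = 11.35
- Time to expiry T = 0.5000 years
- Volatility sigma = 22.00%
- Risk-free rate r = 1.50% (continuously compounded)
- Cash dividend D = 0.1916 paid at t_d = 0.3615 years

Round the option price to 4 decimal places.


PV(D) = D * exp(-r * t_d) = 0.1916 * 0.99459218 = 0.19056386
S_0' = S_0 - PV(D) = 11.1500 - 0.19056386 = 10.95943614
d1 = (ln(S_0'/K) + (r + sigma^2/2)*T) / (sigma*sqrt(T)) = -0.09910366
d2 = d1 - sigma*sqrt(T) = -0.25466715
exp(-rT) = 0.99252805
N(d1) = 0.46052798; N(d2) = 0.39949010
C = S_0' * N(d1) - K * exp(-rT) * N(d2) = 10.95943614 * 0.46052798 - 11.3500 * 0.99252805 * 0.39949010 = 0.5468

Answer: Price = 0.5468


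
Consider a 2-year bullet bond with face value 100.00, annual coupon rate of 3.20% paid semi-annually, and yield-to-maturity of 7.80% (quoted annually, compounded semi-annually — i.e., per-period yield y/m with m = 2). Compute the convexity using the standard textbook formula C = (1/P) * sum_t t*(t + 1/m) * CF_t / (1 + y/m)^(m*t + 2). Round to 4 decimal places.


Coupon per period c = face * coupon_rate / m = 1.600000
Periods per year m = 2; per-period yield y/m = 0.039000
Number of cashflows N = 4
Cashflows (t years, CF_t, discount factor 1/(1+y/m)^(m*t), PV):
  t = 0.5000: CF_t = 1.600000, DF = 0.962464, PV = 1.539942
  t = 1.0000: CF_t = 1.600000, DF = 0.926337, PV = 1.482139
  t = 1.5000: CF_t = 1.600000, DF = 0.891566, PV = 1.426505
  t = 2.0000: CF_t = 101.600000, DF = 0.858100, PV = 87.182941
Price P = sum_t PV_t = 91.631528
Convexity numerator sum_t t*(t + 1/m) * CF_t / (1+y/m)^(m*t + 2):
  t = 0.5000: term = 0.713253
  t = 1.0000: term = 2.059440
  t = 1.5000: term = 3.964272
  t = 2.0000: term = 403.803824
Convexity = (1/P) * sum = 410.540788 / 91.631528 = 4.480344

Answer: Convexity = 4.4803


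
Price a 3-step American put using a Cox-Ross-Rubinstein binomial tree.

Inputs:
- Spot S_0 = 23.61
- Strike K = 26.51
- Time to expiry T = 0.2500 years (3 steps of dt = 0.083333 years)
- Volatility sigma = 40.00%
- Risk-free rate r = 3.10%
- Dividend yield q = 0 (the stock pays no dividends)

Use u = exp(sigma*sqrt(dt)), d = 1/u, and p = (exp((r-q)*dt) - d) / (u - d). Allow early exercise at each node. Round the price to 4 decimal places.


dt = T/N = 0.083333
u = exp(sigma*sqrt(dt)) = 1.122401; d = 1/u = 0.890947
p = (exp((r-q)*dt) - d) / (u - d) = 0.482340
Discount per step: exp(-r*dt) = 0.997420
Stock lattice S(k, i) with i counting down-moves:
  k=0: S(0,0) = 23.6100
  k=1: S(1,0) = 26.4999; S(1,1) = 21.0353
  k=2: S(2,0) = 29.7435; S(2,1) = 23.6100; S(2,2) = 18.7413
  k=3: S(3,0) = 33.3841; S(3,1) = 26.4999; S(3,2) = 21.0353; S(3,3) = 16.6975
Terminal payoffs V(N, i) = max(K - S_T, 0):
  V(3,0) = 0.000000; V(3,1) = 0.010115; V(3,2) = 5.474735; V(3,3) = 9.812480
Backward induction: V(k, i) = exp(-r*dt) * [p * V(k+1, i) + (1-p) * V(k+1, i+1)]; then take max(V_cont, immediate exercise) for American.
  V(2,0) = exp(-r*dt) * [p*0.000000 + (1-p)*0.010115] = 0.005222; exercise = 0.000000; V(2,0) = max -> 0.005222
  V(2,1) = exp(-r*dt) * [p*0.010115 + (1-p)*5.474735] = 2.831604; exercise = 2.900000; V(2,1) = max -> 2.900000
  V(2,2) = exp(-r*dt) * [p*5.474735 + (1-p)*9.812480] = 7.700293; exercise = 7.768689; V(2,2) = max -> 7.768689
  V(1,0) = exp(-r*dt) * [p*0.005222 + (1-p)*2.900000] = 1.499853; exercise = 0.010115; V(1,0) = max -> 1.499853
  V(1,1) = exp(-r*dt) * [p*2.900000 + (1-p)*7.768689] = 5.406340; exercise = 5.474735; V(1,1) = max -> 5.474735
  V(0,0) = exp(-r*dt) * [p*1.499853 + (1-p)*5.474735] = 3.548311; exercise = 2.900000; V(0,0) = max -> 3.548311

Answer: Price = V(0,0) = 3.5483


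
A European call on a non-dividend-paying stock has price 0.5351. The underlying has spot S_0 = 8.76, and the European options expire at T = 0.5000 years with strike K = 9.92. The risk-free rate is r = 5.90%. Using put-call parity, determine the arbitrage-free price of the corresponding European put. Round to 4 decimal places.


Put-call parity: C - P = S_0 * exp(-qT) - K * exp(-rT).
S_0 * exp(-qT) = 8.7600 * 1.00000000 = 8.76000000
K * exp(-rT) = 9.9200 * 0.97093088 = 9.63163431
P = C - S*exp(-qT) + K*exp(-rT)
P = 0.5351 - 8.76000000 + 9.63163431 = 1.4067

Answer: Put price = 1.4067


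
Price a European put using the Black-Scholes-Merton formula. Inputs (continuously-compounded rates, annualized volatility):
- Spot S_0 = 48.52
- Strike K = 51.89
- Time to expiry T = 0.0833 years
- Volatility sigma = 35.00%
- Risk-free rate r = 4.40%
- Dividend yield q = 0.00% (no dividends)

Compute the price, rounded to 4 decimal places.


Answer: Price = 3.9942

Derivation:
d1 = (ln(S/K) + (r - q + 0.5*sigma^2) * T) / (sigma * sqrt(T)) = -0.57795432
d2 = d1 - sigma * sqrt(T) = -0.67897041
exp(-rT) = 0.99634151; exp(-qT) = 1.00000000
P = K * exp(-rT) * N(-d2) - S_0 * exp(-qT) * N(-d1)
N(-d1) = 0.71835252; N(-d2) = 0.75142169
P = 51.8900 * 0.99634151 * 0.75142169 - 48.5200 * 1.00000000 * 0.71835252 = 3.9942


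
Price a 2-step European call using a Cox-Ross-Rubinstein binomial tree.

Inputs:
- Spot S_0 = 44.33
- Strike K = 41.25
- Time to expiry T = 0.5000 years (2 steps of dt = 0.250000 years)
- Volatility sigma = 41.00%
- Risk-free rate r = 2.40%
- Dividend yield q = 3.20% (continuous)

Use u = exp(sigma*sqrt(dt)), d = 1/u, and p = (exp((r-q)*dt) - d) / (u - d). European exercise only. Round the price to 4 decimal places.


dt = T/N = 0.250000
u = exp(sigma*sqrt(dt)) = 1.227525; d = 1/u = 0.814647
p = (exp((r-q)*dt) - d) / (u - d) = 0.444090
Discount per step: exp(-r*dt) = 0.994018
Stock lattice S(k, i) with i counting down-moves:
  k=0: S(0,0) = 44.3300
  k=1: S(1,0) = 54.4162; S(1,1) = 36.1133
  k=2: S(2,0) = 66.7972; S(2,1) = 44.3300; S(2,2) = 29.4196
Terminal payoffs V(N, i) = max(S_T - K, 0):
  V(2,0) = 25.547232; V(2,1) = 3.080000; V(2,2) = 0.000000
Backward induction: V(k, i) = exp(-r*dt) * [p * V(k+1, i) + (1-p) * V(k+1, i+1)].
  V(1,0) = exp(-r*dt) * [p*25.547232 + (1-p)*3.080000] = 12.979352
  V(1,1) = exp(-r*dt) * [p*3.080000 + (1-p)*0.000000] = 1.359614
  V(0,0) = exp(-r*dt) * [p*12.979352 + (1-p)*1.359614] = 6.480816

Answer: Price = V(0,0) = 6.4808


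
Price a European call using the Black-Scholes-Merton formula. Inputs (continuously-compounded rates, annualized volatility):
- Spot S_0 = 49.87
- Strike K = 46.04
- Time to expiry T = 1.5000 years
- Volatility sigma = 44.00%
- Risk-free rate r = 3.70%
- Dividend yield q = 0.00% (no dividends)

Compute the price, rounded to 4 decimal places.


Answer: Price = 13.3836

Derivation:
d1 = (ln(S/K) + (r - q + 0.5*sigma^2) * T) / (sigma * sqrt(T)) = 0.52071891
d2 = d1 - sigma * sqrt(T) = -0.01816884
exp(-rT) = 0.94601202; exp(-qT) = 1.00000000
C = S_0 * exp(-qT) * N(d1) - K * exp(-rT) * N(d2)
N(d1) = 0.69871870; N(d2) = 0.49275208
C = 49.8700 * 1.00000000 * 0.69871870 - 46.0400 * 0.94601202 * 0.49275208 = 13.3836
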